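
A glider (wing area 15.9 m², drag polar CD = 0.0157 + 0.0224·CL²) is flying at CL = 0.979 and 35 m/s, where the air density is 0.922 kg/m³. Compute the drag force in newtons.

CD = 0.0157 + 0.0224 × 0.979² = 0.03717
D = ½ρv²S·CD = ½ × 0.922 × 35² × 15.9 × 0.03717 = 334 N

D = 334 N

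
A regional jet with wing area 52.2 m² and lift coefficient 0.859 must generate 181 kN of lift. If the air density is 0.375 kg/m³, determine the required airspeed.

v = 147 m/s

L = ½ρv²S·CL ⇒ v = √(2L/(ρ·S·CL))
v = √(2 × 1.81×10^5 / (0.375 × 52.2 × 0.859)) = √21530 = 147 m/s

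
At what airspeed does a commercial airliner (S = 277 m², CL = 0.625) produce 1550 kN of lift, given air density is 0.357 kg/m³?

L = ½ρv²S·CL ⇒ v = √(2L/(ρ·S·CL))
v = √(2 × 1.55×10^6 / (0.357 × 277 × 0.625)) = √50160 = 224 m/s

v = 224 m/s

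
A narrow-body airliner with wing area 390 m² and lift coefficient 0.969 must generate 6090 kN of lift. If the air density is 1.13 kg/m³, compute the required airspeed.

L = ½ρv²S·CL ⇒ v = √(2L/(ρ·S·CL))
v = √(2 × 6.09×10^6 / (1.13 × 390 × 0.969)) = √28520 = 169 m/s

v = 169 m/s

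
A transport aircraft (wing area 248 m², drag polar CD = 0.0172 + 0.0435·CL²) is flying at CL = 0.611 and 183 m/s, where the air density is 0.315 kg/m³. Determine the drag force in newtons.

CD = 0.0172 + 0.0435 × 0.611² = 0.03344
D = ½ρv²S·CD = ½ × 0.315 × 183² × 248 × 0.03344 = 43700 N

D = 43700 N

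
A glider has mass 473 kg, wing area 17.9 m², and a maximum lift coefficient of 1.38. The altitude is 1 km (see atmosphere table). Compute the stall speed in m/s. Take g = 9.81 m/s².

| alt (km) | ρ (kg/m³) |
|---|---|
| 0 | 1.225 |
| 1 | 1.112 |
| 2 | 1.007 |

At 1 km, from the table: ρ = 1.112 kg/m³.
Weight W = mg = 473 × 9.81 = 4640 N.
V_stall = √(2W/(ρ·S·CL,max)) = √(2 × 4640 / (1.112 × 17.9 × 1.38))
V_stall = √337.8 = 18.4 m/s

V_stall = 18.4 m/s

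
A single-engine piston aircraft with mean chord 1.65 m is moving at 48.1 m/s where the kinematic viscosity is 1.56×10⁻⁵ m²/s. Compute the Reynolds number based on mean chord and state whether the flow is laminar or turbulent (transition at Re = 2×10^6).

Re = 5.09×10^6 (turbulent)

Re = v·c/ν = 48.1 × 1.65 / (1.56×10⁻⁵) = 5.09×10^6
Since 5.09×10^6 > 2×10^6, the flow is turbulent.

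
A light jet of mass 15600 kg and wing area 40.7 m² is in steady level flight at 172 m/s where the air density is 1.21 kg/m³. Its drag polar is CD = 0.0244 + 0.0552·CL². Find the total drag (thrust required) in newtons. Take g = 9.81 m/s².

In steady level flight, lift balances weight: W = mg = 15600 × 9.81 = 1.5304×10^5 N.
q = ½ρv² = ½ × 1.21 × 172² = 17900 Pa.
Required CL = L/(qS) = 1.5304×10^5/(17900·40.7) = 0.2101.
CD = 0.0244 + 0.0552 × 0.2101² = 0.02684.
D = q·S·CD = 17900 × 40.7 × 0.02684 = 19550 N

D = 19500 N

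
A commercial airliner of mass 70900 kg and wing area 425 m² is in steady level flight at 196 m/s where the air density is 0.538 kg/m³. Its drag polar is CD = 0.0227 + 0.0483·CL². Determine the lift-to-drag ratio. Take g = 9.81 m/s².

Weight W = mg = 70900 × 9.81 = 6.9553×10^5 N; in level flight L = W.
q = ½ρv² = ½ × 0.538 × 196² = 10330 Pa.
CL = 2W/(ρv²S) = 2×6.9553×10^5/(0.538×196²×425) = 0.1584.
CD = 0.0227 + 0.0483 × 0.1584² = 0.02391.
L/D = CL/CD = 0.1584 / 0.02391 = 6.62

L/D = 6.62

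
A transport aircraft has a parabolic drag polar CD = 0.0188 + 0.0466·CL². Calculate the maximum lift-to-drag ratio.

(L/D)max = 16.9

For CD = CD0 + K·CL², (L/D)max occurs at CL* = √(CD0/K) and equals 1/(2√(K·CD0)).
(L/D)max = 1/(2√(0.0466 × 0.0188)) = 1/(2 × 0.0296) = 16.9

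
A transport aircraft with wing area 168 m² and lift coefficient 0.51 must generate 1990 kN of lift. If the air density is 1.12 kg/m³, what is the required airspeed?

v = 204 m/s

L = ½ρv²S·CL ⇒ v = √(2L/(ρ·S·CL))
v = √(2 × 1.99×10^6 / (1.12 × 168 × 0.51)) = √41470 = 204 m/s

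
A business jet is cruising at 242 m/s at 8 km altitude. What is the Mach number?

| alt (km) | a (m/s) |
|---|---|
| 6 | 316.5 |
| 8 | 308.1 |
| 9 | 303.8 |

At 8 km, from the table: a = 308.1 m/s.
M = v/a = 242 / 308.1 = 0.785

M = 0.785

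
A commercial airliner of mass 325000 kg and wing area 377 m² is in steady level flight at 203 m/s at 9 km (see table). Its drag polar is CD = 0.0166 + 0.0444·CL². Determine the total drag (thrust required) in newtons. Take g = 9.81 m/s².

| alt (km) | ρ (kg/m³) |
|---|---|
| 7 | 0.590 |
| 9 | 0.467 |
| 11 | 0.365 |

D = 1.85×10^5 N

At 9 km, from the table: ρ = 0.467 kg/m³.
Level flight ⇒ L = W = m·g = 325000 × 9.81 = 3.1882×10^6 N.
q = ½ρv² = ½ × 0.467 × 203² = 9622 Pa.
Required CL = L/(qS) = 3.1882×10^6/(9622·377) = 0.8789.
CD = 0.0166 + 0.0444 × 0.8789² = 0.0509.
D = q·S·CD = 9622 × 377 × 0.0509 = 1.846×10^5 N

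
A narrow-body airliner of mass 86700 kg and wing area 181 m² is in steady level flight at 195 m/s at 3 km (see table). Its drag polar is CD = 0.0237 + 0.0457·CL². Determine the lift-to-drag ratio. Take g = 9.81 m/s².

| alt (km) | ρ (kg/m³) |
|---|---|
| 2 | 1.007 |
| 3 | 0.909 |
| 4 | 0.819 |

L/D = 10

At 3 km, from the table: ρ = 0.909 kg/m³.
Weight W = mg = 86700 × 9.81 = 8.5053×10^5 N; in level flight L = W.
q = ½ρv² = ½ × 0.909 × 195² = 17280 Pa.
CL = 2W/(ρv²S) = 2×8.5053×10^5/(0.909×195²×181) = 0.2719.
CD = 0.0237 + 0.0457 × 0.2719² = 0.02708.
L/D = CL/CD = 0.2719 / 0.02708 = 10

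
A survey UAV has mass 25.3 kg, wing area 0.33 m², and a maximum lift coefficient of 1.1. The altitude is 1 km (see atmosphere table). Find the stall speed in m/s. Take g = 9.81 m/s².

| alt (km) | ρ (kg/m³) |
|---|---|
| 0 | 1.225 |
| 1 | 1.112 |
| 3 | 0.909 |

V_stall = 35.1 m/s

At 1 km, from the table: ρ = 1.112 kg/m³.
At stall, lift equals weight: L = W = m·g = 25.3 × 9.81 = 248.2 N.
V_stall = √(2W/(ρ·S·CL,max)) = √(2 × 248.2 / (1.112 × 0.33 × 1.1))
V_stall = √1230 = 35.1 m/s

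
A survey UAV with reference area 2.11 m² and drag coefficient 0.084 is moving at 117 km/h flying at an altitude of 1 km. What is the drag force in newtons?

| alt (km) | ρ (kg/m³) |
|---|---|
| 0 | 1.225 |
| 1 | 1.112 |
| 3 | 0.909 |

At 1 km, from the table: ρ = 1.112 kg/m³.
Convert speed: v = 117 km/h ÷ 3.6 = 32.5 m/s.
D = ½ρv²S·CD = ½ × 1.112 × 32.5² × 2.11 × 0.084 = 104 N

D = 104 N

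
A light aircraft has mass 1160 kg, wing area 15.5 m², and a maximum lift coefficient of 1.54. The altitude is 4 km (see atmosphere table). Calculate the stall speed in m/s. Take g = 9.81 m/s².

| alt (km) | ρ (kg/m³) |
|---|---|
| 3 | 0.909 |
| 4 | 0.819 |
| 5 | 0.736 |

V_stall = 34.1 m/s

At 4 km, from the table: ρ = 0.819 kg/m³.
At stall, lift equals weight: L = W = m·g = 1160 × 9.81 = 11380 N.
From L = ½ρV²S·CL,max = W: V_stall = √(2W/(ρSCL,max)) = √(2·11380/(0.819·15.5·1.54))
V_stall = √1164 = 34.1 m/s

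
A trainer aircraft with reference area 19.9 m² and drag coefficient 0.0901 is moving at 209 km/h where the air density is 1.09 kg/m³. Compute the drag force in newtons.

Convert speed: v = 209 km/h ÷ 3.6 = 58.06 m/s.
Dynamic pressure q = ½ρv² = ½ × 1.09 × 58.06² = 1837 Pa.
D = q·S·CD = 1837 × 19.9 × 0.0901 = 3290 N

D = 3290 N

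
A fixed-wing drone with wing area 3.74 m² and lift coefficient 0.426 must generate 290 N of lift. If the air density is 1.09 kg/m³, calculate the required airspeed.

v = 18.3 m/s

L = ½ρv²S·CL ⇒ v = √(2L/(ρ·S·CL))
v = √(2 × 290 / (1.09 × 3.74 × 0.426)) = √334 = 18.3 m/s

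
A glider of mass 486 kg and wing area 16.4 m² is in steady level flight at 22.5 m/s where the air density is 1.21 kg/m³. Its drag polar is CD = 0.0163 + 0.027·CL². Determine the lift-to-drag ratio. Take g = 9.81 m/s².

Level flight ⇒ L = W = m·g = 486 × 9.81 = 4767.7 N.
q = ½ρv² = ½ × 1.21 × 22.5² = 306.3 Pa.
Required CL = L/(qS) = 4767.7/(306.3·16.4) = 0.9492.
CD = 0.0163 + 0.027 × 0.9492² = 0.04062.
L/D = CL/CD = 0.9492 / 0.04062 = 23.4

L/D = 23.4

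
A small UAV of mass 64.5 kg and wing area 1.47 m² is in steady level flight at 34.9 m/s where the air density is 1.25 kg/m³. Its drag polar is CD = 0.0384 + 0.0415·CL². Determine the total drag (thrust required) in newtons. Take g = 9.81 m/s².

In steady level flight, lift balances weight: W = mg = 64.5 × 9.81 = 632.75 N.
Dynamic pressure q = 0.5 × 1.25 × 34.9² = 761.3 Pa.
CL = 2W/(ρv²S) = 2×632.75/(1.25×34.9²×1.47) = 0.5654.
CD = 0.0384 + 0.0415 × 0.5654² = 0.05167.
D = q·S·CD = 761.3 × 1.47 × 0.05167 = 57.82 N

D = 57.8 N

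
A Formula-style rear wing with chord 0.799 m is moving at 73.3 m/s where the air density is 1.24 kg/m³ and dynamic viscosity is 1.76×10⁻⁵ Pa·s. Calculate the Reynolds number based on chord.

Re = ρ·v·c/μ = 1.24 × 73.3 × 0.799 / (1.76×10⁻⁵) = 4.13×10^6

Re = 4.13×10^6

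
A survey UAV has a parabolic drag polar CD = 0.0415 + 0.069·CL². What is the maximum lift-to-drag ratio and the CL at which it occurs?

For CD = CD0 + K·CL², (L/D)max occurs at CL* = √(CD0/K) and equals 1/(2√(K·CD0)).
(L/D)max = 1/(2√(0.069 × 0.0415)) = 1/(2 × 0.05351) = 9.34
CL* = √(0.0415/0.069) = 0.776

(L/D)max = 9.34, at CL = 0.776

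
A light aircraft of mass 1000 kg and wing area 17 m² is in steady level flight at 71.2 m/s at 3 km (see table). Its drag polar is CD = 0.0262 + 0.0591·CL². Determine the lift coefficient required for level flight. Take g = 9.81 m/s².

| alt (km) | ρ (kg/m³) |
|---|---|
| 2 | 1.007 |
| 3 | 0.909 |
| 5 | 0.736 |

CL = 0.25

At 3 km, from the table: ρ = 0.909 kg/m³.
Weight W = mg = 1000 × 9.81 = 9810 N; in level flight L = W.
Dynamic pressure q = 0.5 × 0.909 × 71.2² = 2304 Pa.
CL = W/(q·S) = 9810 / (2304 × 17) = 0.2505.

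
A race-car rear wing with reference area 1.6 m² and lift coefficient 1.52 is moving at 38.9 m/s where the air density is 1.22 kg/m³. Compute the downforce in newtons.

L = ½ρv²S·CL = ½ × 1.22 × 38.9² × 1.6 × 1.52 = 2240 N

L = 2240 N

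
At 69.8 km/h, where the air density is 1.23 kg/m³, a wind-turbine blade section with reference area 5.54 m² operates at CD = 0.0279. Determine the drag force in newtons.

D = 35.7 N

Convert speed: v = 69.8 km/h ÷ 3.6 = 19.39 m/s.
D = ½ρv²S·CD = ½ × 1.23 × 19.39² × 5.54 × 0.0279 = 35.7 N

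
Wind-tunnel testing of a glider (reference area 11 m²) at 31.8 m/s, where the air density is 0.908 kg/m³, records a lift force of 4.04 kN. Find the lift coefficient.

CL = 0.8

From L = ½ρv²S·CL, rearranging gives CL = 2L/(ρv²S).
CL = 2 × 4040 / (0.908 × 31.8² × 11) = 0.8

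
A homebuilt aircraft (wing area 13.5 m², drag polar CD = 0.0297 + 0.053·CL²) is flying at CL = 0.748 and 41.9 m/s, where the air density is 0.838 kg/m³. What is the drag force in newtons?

D = 589 N

CD = 0.0297 + 0.053 × 0.748² = 0.05935
D = ½ρv²S·CD = ½ × 0.838 × 41.9² × 13.5 × 0.05935 = 589 N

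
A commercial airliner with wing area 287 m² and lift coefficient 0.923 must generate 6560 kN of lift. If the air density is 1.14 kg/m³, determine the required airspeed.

v = 208 m/s

L = ½ρv²S·CL ⇒ v = √(2L/(ρ·S·CL))
v = √(2 × 6.56×10^6 / (1.14 × 287 × 0.923)) = √43450 = 208 m/s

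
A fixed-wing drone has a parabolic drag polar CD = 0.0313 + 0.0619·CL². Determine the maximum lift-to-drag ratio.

(L/D)max = 11.4

For CD = CD0 + K·CL², (L/D)max occurs at CL* = √(CD0/K) and equals 1/(2√(K·CD0)).
(L/D)max = 1/(2√(0.0619 × 0.0313)) = 1/(2 × 0.04402) = 11.4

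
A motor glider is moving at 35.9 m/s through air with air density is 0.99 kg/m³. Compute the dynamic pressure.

q = ½ρv² = ½ × 0.99 × 35.9² = 638 Pa

q = 638 Pa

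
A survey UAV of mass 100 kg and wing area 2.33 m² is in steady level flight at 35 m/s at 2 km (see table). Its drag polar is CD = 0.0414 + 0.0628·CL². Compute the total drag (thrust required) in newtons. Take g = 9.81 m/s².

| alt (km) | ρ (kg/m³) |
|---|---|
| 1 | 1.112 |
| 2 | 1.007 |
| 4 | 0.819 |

At 2 km, from the table: ρ = 1.007 kg/m³.
Weight W = mg = 100 × 9.81 = 981 N; in level flight L = W.
Dynamic pressure q = 0.5 × 1.007 × 35² = 616.8 Pa.
Required CL = L/(qS) = 981/(616.8·2.33) = 0.6826.
CD = 0.0414 + 0.0628 × 0.6826² = 0.07066.
D = q·S·CD = 616.8 × 2.33 × 0.07066 = 101.6 N

D = 102 N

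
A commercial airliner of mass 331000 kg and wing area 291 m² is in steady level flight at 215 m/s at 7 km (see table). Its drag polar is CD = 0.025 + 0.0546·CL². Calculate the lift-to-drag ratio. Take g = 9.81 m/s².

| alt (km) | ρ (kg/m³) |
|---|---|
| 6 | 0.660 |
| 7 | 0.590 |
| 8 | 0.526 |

At 7 km, from the table: ρ = 0.590 kg/m³.
Weight W = mg = 331000 × 9.81 = 3.2471×10^6 N; in level flight L = W.
Dynamic pressure q = 0.5 × 0.59 × 215² = 13640 Pa.
CL = W/(q·S) = 3.2471×10^6 / (13640 × 291) = 0.8183.
CD = 0.025 + 0.0546 × 0.8183² = 0.06156.
L/D = CL/CD = 0.8183 / 0.06156 = 13.3

L/D = 13.3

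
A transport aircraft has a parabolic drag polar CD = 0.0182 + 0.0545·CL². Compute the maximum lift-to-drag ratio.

(L/D)max = 15.9

For CD = CD0 + K·CL², (L/D)max occurs at CL* = √(CD0/K) and equals 1/(2√(K·CD0)).
(L/D)max = 1/(2√(0.0545 × 0.0182)) = 1/(2 × 0.03149) = 15.9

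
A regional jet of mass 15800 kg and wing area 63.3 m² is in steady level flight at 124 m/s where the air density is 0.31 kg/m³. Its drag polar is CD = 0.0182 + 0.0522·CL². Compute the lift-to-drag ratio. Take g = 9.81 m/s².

Level flight ⇒ L = W = m·g = 15800 × 9.81 = 1.55×10^5 N.
Dynamic pressure q = 0.5 × 0.31 × 124² = 2383 Pa.
CL = W/(q·S) = 1.55×10^5 / (2383 × 63.3) = 1.027.
CD = 0.0182 + 0.0522 × 1.027² = 0.0733.
L/D = CL/CD = 1.027 / 0.0733 = 14

L/D = 14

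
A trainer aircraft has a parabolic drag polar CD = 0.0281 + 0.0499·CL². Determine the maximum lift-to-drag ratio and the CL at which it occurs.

For CD = CD0 + K·CL², (L/D)max occurs at CL* = √(CD0/K) and equals 1/(2√(K·CD0)).
(L/D)max = 1/(2√(0.0499 × 0.0281)) = 1/(2 × 0.03745) = 13.4
CL* = √(0.0281/0.0499) = 0.75

(L/D)max = 13.4, at CL = 0.75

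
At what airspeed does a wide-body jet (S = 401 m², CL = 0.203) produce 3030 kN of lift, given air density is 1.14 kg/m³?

L = ½ρv²S·CL ⇒ v = √(2L/(ρ·S·CL))
v = √(2 × 3.03×10^6 / (1.14 × 401 × 0.203)) = √65300 = 256 m/s

v = 256 m/s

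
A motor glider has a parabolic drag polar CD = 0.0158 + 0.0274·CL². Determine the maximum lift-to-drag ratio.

For CD = CD0 + K·CL², (L/D)max occurs at CL* = √(CD0/K) and equals 1/(2√(K·CD0)).
(L/D)max = 1/(2√(0.0274 × 0.0158)) = 1/(2 × 0.02081) = 24

(L/D)max = 24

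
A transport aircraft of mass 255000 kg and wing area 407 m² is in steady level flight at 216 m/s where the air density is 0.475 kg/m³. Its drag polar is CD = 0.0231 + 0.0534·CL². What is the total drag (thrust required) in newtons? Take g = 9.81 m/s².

Level flight ⇒ L = W = m·g = 255000 × 9.81 = 2.5016×10^6 N.
Dynamic pressure q = 0.5 × 0.475 × 216² = 11080 Pa.
Required CL = L/(qS) = 2.5016×10^6/(11080·407) = 0.5547.
CD = 0.0231 + 0.0534 × 0.5547² = 0.03953.
D = q·S·CD = 11080 × 407 × 0.03953 = 1.783×10^5 N

D = 1.78×10^5 N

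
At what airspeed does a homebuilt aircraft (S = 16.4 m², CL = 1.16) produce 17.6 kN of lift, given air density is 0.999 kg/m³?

L = ½ρv²S·CL ⇒ v = √(2L/(ρ·S·CL))
v = √(2 × 17600 / (0.999 × 16.4 × 1.16)) = √1852 = 43 m/s

v = 43 m/s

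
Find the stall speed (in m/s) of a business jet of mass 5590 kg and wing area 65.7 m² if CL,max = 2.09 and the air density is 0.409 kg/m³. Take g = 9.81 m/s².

Stall occurs when L = W at CL,max. W = mg = 5590 × 9.81 = 54840 N.
V_stall = √(2W/(ρ·S·CL,max)) = √(2 × 54840 / (0.409 × 65.7 × 2.09))
V_stall = √1953 = 44.2 m/s

V_stall = 44.2 m/s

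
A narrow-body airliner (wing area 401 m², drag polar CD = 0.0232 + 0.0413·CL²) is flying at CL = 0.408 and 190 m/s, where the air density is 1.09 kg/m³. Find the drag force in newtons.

D = 2.37×10^5 N

CD = 0.0232 + 0.0413 × 0.408² = 0.03007
D = ½ρv²S·CD = ½ × 1.09 × 190² × 401 × 0.03007 = 2.37×10^5 N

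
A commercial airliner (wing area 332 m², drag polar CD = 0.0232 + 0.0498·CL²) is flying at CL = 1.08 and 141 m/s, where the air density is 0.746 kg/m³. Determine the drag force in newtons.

CD = 0.0232 + 0.0498 × 1.08² = 0.08129
D = ½ρv²S·CD = ½ × 0.746 × 141² × 332 × 0.08129 = 2×10^5 N

D = 2×10^5 N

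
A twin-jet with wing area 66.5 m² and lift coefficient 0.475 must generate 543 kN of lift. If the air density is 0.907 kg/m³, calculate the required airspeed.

v = 195 m/s

L = ½ρv²S·CL ⇒ v = √(2L/(ρ·S·CL))
v = √(2 × 5.43×10^5 / (0.907 × 66.5 × 0.475)) = √37910 = 195 m/s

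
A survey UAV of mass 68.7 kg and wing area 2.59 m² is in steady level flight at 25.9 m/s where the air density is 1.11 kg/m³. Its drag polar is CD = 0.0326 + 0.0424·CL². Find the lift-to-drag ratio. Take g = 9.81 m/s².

L/D = 13.1

Level flight ⇒ L = W = m·g = 68.7 × 9.81 = 673.95 N.
Dynamic pressure q = 0.5 × 1.11 × 25.9² = 372.3 Pa.
CL = W/(q·S) = 673.95 / (372.3 × 2.59) = 0.6989.
CD = 0.0326 + 0.0424 × 0.6989² = 0.05331.
L/D = CL/CD = 0.6989 / 0.05331 = 13.1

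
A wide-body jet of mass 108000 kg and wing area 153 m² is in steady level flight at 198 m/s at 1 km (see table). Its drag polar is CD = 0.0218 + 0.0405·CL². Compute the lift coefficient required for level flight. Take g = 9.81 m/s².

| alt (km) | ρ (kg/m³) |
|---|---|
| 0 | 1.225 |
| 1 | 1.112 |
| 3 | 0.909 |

At 1 km, from the table: ρ = 1.112 kg/m³.
Level flight ⇒ L = W = m·g = 108000 × 9.81 = 1.0595×10^6 N.
q = ½ρv² = ½ × 1.112 × 198² = 21800 Pa.
Required CL = L/(qS) = 1.0595×10^6/(21800·153) = 0.3177.

CL = 0.318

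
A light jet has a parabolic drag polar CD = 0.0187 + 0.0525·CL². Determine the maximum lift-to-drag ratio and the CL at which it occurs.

(L/D)max = 16, at CL = 0.597

For CD = CD0 + K·CL², (L/D)max occurs at CL* = √(CD0/K) and equals 1/(2√(K·CD0)).
(L/D)max = 1/(2√(0.0525 × 0.0187)) = 1/(2 × 0.03133) = 16
CL* = √(0.0187/0.0525) = 0.597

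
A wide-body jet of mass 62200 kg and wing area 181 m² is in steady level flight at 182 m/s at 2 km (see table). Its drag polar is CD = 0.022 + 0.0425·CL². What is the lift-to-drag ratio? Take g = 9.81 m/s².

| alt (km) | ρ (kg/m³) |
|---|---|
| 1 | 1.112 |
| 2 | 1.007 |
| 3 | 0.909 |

At 2 km, from the table: ρ = 1.007 kg/m³.
In steady level flight, lift balances weight: W = mg = 62200 × 9.81 = 6.1018×10^5 N.
q = ½ρv² = ½ × 1.007 × 182² = 16680 Pa.
CL = 2W/(ρv²S) = 2×6.1018×10^5/(1.007×182²×181) = 0.2021.
CD = 0.022 + 0.0425 × 0.2021² = 0.02374.
L/D = CL/CD = 0.2021 / 0.02374 = 8.52

L/D = 8.52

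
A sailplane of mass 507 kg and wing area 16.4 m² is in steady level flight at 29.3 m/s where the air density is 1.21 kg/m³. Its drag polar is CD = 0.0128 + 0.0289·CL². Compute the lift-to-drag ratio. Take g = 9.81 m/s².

Level flight ⇒ L = W = m·g = 507 × 9.81 = 4973.7 N.
q = ½ρv² = ½ × 1.21 × 29.3² = 519.4 Pa.
CL = W/(q·S) = 4973.7 / (519.4 × 16.4) = 0.5839.
CD = 0.0128 + 0.0289 × 0.5839² = 0.02265.
L/D = CL/CD = 0.5839 / 0.02265 = 25.8

L/D = 25.8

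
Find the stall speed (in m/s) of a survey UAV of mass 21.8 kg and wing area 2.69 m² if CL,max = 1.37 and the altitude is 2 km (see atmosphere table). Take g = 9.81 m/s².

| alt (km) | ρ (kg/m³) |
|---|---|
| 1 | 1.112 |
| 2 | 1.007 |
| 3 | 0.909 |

V_stall = 10.7 m/s

At 2 km, from the table: ρ = 1.007 kg/m³.
Stall occurs when L = W at CL,max. W = mg = 21.8 × 9.81 = 213.9 N.
V_stall = √(2W/(ρ·S·CL,max)) = √(2 × 213.9 / (1.007 × 2.69 × 1.37))
V_stall = √115.3 = 10.7 m/s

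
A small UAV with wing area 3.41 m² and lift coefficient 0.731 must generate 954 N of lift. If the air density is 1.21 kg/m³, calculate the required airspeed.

L = ½ρv²S·CL ⇒ v = √(2L/(ρ·S·CL))
v = √(2 × 954 / (1.21 × 3.41 × 0.731)) = √632.6 = 25.2 m/s

v = 25.2 m/s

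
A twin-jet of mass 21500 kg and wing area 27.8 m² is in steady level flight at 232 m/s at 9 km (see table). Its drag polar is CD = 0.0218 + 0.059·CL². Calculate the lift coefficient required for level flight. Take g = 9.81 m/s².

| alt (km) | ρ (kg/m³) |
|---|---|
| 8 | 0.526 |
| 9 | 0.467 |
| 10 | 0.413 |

At 9 km, from the table: ρ = 0.467 kg/m³.
Weight W = mg = 21500 × 9.81 = 2.1092×10^5 N; in level flight L = W.
q = ½ρv² = ½ × 0.467 × 232² = 12570 Pa.
CL = W/(q·S) = 2.1092×10^5 / (12570 × 27.8) = 0.6037.

CL = 0.604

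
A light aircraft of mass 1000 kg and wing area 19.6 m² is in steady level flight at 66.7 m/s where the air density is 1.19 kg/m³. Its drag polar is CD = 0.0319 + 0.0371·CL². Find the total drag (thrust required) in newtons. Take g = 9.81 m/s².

In steady level flight, lift balances weight: W = mg = 1000 × 9.81 = 9810 N.
Dynamic pressure q = 0.5 × 1.19 × 66.7² = 2647 Pa.
CL = W/(q·S) = 9810 / (2647 × 19.6) = 0.1891.
CD = 0.0319 + 0.0371 × 0.1891² = 0.03323.
D = q·S·CD = 2647 × 19.6 × 0.03323 = 1724 N

D = 1720 N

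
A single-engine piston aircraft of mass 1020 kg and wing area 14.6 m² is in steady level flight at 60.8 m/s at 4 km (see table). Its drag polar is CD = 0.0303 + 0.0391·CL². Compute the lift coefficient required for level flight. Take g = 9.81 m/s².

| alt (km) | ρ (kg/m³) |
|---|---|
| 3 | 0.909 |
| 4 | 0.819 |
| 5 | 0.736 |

At 4 km, from the table: ρ = 0.819 kg/m³.
Level flight ⇒ L = W = m·g = 1020 × 9.81 = 10006 N.
Dynamic pressure q = 0.5 × 0.819 × 60.8² = 1514 Pa.
Required CL = L/(qS) = 10006/(1514·14.6) = 0.4527.

CL = 0.453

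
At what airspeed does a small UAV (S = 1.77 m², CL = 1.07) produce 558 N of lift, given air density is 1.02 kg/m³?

v = 24 m/s

L = ½ρv²S·CL ⇒ v = √(2L/(ρ·S·CL))
v = √(2 × 558 / (1.02 × 1.77 × 1.07)) = √577.7 = 24 m/s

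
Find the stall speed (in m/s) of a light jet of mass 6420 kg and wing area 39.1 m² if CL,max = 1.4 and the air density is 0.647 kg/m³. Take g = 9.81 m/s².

Stall occurs when L = W at CL,max. W = mg = 6420 × 9.81 = 62980 N.
From L = ½ρV²S·CL,max = W: V_stall = √(2W/(ρSCL,max)) = √(2·62980/(0.647·39.1·1.4))
V_stall = √3557 = 59.6 m/s

V_stall = 59.6 m/s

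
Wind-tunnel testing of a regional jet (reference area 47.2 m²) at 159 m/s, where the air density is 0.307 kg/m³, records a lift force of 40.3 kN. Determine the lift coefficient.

From L = ½ρv²S·CL, rearranging gives CL = 2L/(ρv²S).
CL = 2 × 40300 / (0.307 × 159² × 47.2) = 0.22

CL = 0.22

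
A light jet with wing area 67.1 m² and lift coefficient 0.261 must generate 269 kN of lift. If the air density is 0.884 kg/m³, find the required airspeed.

L = ½ρv²S·CL ⇒ v = √(2L/(ρ·S·CL))
v = √(2 × 2.69×10^5 / (0.884 × 67.1 × 0.261)) = √34750 = 186 m/s

v = 186 m/s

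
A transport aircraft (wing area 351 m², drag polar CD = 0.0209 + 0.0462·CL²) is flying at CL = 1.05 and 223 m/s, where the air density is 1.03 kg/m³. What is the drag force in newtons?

D = 6.46×10^5 N

CD = 0.0209 + 0.0462 × 1.05² = 0.07184
D = ½ρv²S·CD = ½ × 1.03 × 223² × 351 × 0.07184 = 6.46×10^5 N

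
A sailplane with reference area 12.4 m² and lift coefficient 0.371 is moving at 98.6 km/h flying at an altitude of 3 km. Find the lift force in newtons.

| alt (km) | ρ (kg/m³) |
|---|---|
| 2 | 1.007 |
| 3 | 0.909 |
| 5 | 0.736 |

At 3 km, from the table: ρ = 0.909 kg/m³.
Convert speed: v = 98.6 km/h ÷ 3.6 = 27.39 m/s.
Dynamic pressure q = ½ρv² = ½ × 0.909 × 27.39² = 340.9 Pa.
L = q·S·CL = 340.9 × 12.4 × 0.371 = 1570 N

L = 1570 N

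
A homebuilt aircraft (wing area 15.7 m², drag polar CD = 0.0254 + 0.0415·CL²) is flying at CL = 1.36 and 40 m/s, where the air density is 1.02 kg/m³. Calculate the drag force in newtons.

D = 1310 N

CD = 0.0254 + 0.0415 × 1.36² = 0.1022
D = ½ρv²S·CD = ½ × 1.02 × 40² × 15.7 × 0.1022 = 1310 N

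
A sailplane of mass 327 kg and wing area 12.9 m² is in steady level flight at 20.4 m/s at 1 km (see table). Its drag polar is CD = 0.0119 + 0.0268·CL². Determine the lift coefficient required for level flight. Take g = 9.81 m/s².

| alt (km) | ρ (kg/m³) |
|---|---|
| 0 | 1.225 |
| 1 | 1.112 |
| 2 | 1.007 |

CL = 1.07

At 1 km, from the table: ρ = 1.112 kg/m³.
Level flight ⇒ L = W = m·g = 327 × 9.81 = 3207.9 N.
Dynamic pressure q = 0.5 × 1.112 × 20.4² = 231.4 Pa.
CL = W/(q·S) = 3207.9 / (231.4 × 12.9) = 1.075.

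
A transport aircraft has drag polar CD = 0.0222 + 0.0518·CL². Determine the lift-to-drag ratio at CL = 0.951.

CD = 0.0222 + 0.0518 × 0.951² = 0.06905
L/D = CL/CD = 0.951 / 0.06905 = 13.8

L/D = 13.8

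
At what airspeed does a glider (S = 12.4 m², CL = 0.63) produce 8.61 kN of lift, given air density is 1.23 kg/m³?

L = ½ρv²S·CL ⇒ v = √(2L/(ρ·S·CL))
v = √(2 × 8610 / (1.23 × 12.4 × 0.63)) = √1792 = 42.3 m/s

v = 42.3 m/s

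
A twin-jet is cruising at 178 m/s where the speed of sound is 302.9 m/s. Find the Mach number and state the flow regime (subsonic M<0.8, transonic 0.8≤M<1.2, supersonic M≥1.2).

M = 0.588 (subsonic)

M = v/a = 178 / 302.9 = 0.588
M = 0.588 → subsonic.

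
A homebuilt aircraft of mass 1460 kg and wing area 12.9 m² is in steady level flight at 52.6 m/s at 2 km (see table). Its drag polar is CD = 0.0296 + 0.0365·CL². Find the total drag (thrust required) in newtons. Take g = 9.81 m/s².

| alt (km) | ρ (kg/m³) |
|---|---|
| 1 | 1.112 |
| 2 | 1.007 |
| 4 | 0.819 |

At 2 km, from the table: ρ = 1.007 kg/m³.
Weight W = mg = 1460 × 9.81 = 14323 N; in level flight L = W.
Dynamic pressure q = 0.5 × 1.007 × 52.6² = 1393 Pa.
CL = 2W/(ρv²S) = 2×14323/(1.007×52.6²×12.9) = 0.797.
CD = 0.0296 + 0.0365 × 0.797² = 0.05279.
D = q·S·CD = 1393 × 12.9 × 0.05279 = 948.6 N

D = 949 N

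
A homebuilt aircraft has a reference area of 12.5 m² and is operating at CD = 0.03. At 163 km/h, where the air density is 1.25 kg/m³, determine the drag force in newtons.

Convert speed: v = 163 km/h ÷ 3.6 = 45.28 m/s.
D = ½ρv²S·CD = ½ × 1.25 × 45.28² × 12.5 × 0.03 = 480 N

D = 480 N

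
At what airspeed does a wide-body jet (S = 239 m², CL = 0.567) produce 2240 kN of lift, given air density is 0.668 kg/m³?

v = 222 m/s

L = ½ρv²S·CL ⇒ v = √(2L/(ρ·S·CL))
v = √(2 × 2.24×10^6 / (0.668 × 239 × 0.567)) = √49490 = 222 m/s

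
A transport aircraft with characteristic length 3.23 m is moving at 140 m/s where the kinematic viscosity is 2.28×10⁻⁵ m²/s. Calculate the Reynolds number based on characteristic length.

Re = 1.98×10^7

Re = v·c/ν = 140 × 3.23 / (2.28×10⁻⁵) = 1.98×10^7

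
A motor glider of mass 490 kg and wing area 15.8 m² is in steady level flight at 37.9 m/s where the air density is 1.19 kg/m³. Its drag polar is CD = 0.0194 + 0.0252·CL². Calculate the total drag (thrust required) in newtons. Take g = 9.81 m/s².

D = 305 N

In steady level flight, lift balances weight: W = mg = 490 × 9.81 = 4806.9 N.
Dynamic pressure q = 0.5 × 1.19 × 37.9² = 854.7 Pa.
Required CL = L/(qS) = 4806.9/(854.7·15.8) = 0.356.
CD = 0.0194 + 0.0252 × 0.356² = 0.02259.
D = q·S·CD = 854.7 × 15.8 × 0.02259 = 305.1 N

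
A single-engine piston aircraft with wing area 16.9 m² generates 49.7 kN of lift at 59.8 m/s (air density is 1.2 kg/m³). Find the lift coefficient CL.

CL = 1.37

From L = ½ρv²S·CL, rearranging gives CL = 2L/(ρv²S).
CL = 2 × 49700 / (1.2 × 59.8² × 16.9) = 1.37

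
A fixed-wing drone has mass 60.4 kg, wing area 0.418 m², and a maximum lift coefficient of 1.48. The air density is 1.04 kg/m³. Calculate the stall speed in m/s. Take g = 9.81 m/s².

V_stall = 42.9 m/s

Stall occurs when L = W at CL,max. W = mg = 60.4 × 9.81 = 592.5 N.
V_stall = √(2W/(ρ·S·CL,max)) = √(2 × 592.5 / (1.04 × 0.418 × 1.48))
V_stall = √1842 = 42.9 m/s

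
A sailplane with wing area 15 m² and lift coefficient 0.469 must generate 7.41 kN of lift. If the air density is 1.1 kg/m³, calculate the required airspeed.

L = ½ρv²S·CL ⇒ v = √(2L/(ρ·S·CL))
v = √(2 × 7410 / (1.1 × 15 × 0.469)) = √1915 = 43.8 m/s

v = 43.8 m/s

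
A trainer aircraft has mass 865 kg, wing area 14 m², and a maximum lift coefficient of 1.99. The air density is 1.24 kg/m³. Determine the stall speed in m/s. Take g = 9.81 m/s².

V_stall = 22.2 m/s

Stall occurs when L = W at CL,max. W = mg = 865 × 9.81 = 8486 N.
V_stall = √(2W/(ρ·S·CL,max)) = √(2 × 8486 / (1.24 × 14 × 1.99))
V_stall = √491.3 = 22.2 m/s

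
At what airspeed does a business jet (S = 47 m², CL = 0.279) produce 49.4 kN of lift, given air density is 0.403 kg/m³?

v = 137 m/s

L = ½ρv²S·CL ⇒ v = √(2L/(ρ·S·CL))
v = √(2 × 49400 / (0.403 × 47 × 0.279)) = √18700 = 137 m/s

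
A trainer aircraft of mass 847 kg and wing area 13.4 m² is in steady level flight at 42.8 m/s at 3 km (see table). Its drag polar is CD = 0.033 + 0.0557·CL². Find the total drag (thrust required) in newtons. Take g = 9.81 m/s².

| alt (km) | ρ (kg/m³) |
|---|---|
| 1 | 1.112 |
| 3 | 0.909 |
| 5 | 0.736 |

D = 713 N

At 3 km, from the table: ρ = 0.909 kg/m³.
Level flight ⇒ L = W = m·g = 847 × 9.81 = 8309.1 N.
q = ½ρv² = ½ × 0.909 × 42.8² = 832.6 Pa.
Required CL = L/(qS) = 8309.1/(832.6·13.4) = 0.7448.
CD = 0.033 + 0.0557 × 0.7448² = 0.0639.
D = q·S·CD = 832.6 × 13.4 × 0.0639 = 712.9 N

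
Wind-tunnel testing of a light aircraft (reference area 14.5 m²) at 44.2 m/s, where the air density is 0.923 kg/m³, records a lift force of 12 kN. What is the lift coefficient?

CL = 0.918

From L = ½ρv²S·CL, rearranging gives CL = 2L/(ρv²S).
CL = 2 × 12000 / (0.923 × 44.2² × 14.5) = 0.918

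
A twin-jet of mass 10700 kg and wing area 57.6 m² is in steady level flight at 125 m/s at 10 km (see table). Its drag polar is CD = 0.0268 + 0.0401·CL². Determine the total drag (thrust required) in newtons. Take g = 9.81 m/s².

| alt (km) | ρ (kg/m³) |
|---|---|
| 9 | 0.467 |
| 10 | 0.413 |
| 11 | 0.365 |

At 10 km, from the table: ρ = 0.413 kg/m³.
Weight W = mg = 10700 × 9.81 = 1.0497×10^5 N; in level flight L = W.
q = ½ρv² = ½ × 0.413 × 125² = 3227 Pa.
CL = 2W/(ρv²S) = 2×1.0497×10^5/(0.413×125²×57.6) = 0.5648.
CD = 0.0268 + 0.0401 × 0.5648² = 0.03959.
D = q·S·CD = 3227 × 57.6 × 0.03959 = 7358 N

D = 7360 N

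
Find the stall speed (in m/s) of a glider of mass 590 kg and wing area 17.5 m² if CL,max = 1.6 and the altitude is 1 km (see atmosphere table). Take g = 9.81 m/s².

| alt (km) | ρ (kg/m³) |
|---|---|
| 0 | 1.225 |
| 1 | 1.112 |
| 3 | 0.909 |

At 1 km, from the table: ρ = 1.112 kg/m³.
Stall occurs when L = W at CL,max. W = mg = 590 × 9.81 = 5788 N.
V_stall = √(2W/(ρ·S·CL,max)) = √(2 × 5788 / (1.112 × 17.5 × 1.6))
V_stall = √371.8 = 19.3 m/s

V_stall = 19.3 m/s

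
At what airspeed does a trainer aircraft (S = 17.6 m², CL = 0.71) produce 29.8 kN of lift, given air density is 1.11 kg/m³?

L = ½ρv²S·CL ⇒ v = √(2L/(ρ·S·CL))
v = √(2 × 29800 / (1.11 × 17.6 × 0.71)) = √4297 = 65.6 m/s

v = 65.6 m/s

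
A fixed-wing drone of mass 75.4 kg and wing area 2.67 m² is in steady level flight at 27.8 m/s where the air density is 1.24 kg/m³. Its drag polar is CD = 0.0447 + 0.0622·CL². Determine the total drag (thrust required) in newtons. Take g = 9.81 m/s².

Weight W = mg = 75.4 × 9.81 = 739.67 N; in level flight L = W.
q = ½ρv² = ½ × 1.24 × 27.8² = 479.2 Pa.
CL = 2W/(ρv²S) = 2×739.67/(1.24×27.8²×2.67) = 0.5782.
CD = 0.0447 + 0.0622 × 0.5782² = 0.06549.
D = q·S·CD = 479.2 × 2.67 × 0.06549 = 83.79 N

D = 83.8 N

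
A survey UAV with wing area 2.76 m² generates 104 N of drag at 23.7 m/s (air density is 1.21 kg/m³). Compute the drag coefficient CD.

From D = ½ρv²S·CD, rearranging gives CD = 2D/(ρv²S).
CD = 2 × 104 / (1.21 × 23.7² × 2.76) = 0.111

CD = 0.111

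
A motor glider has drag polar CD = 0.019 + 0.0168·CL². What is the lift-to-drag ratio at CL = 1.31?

CD = 0.019 + 0.0168 × 1.31² = 0.04783
L/D = CL/CD = 1.31 / 0.04783 = 27.4

L/D = 27.4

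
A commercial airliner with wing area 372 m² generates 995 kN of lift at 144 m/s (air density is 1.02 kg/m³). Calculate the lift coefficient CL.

CL = 0.253

From L = ½ρv²S·CL, rearranging gives CL = 2L/(ρv²S).
CL = 2 × 9.95×10^5 / (1.02 × 144² × 372) = 0.253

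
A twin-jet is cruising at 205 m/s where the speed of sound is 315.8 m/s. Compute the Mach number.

M = v/a = 205 / 315.8 = 0.649

M = 0.649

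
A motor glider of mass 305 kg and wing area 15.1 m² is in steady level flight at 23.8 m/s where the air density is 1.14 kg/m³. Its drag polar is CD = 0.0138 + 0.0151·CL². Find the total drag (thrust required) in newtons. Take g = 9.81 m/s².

D = 95 N

In steady level flight, lift balances weight: W = mg = 305 × 9.81 = 2992.1 N.
Dynamic pressure q = 0.5 × 1.14 × 23.8² = 322.9 Pa.
CL = 2W/(ρv²S) = 2×2992.1/(1.14×23.8²×15.1) = 0.6137.
CD = 0.0138 + 0.0151 × 0.6137² = 0.01949.
D = q·S·CD = 322.9 × 15.1 × 0.01949 = 95.01 N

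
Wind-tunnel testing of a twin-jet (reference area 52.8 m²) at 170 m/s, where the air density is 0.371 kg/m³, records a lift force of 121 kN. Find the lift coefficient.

From L = ½ρv²S·CL, rearranging gives CL = 2L/(ρv²S).
CL = 2 × 1.21×10^5 / (0.371 × 170² × 52.8) = 0.427

CL = 0.427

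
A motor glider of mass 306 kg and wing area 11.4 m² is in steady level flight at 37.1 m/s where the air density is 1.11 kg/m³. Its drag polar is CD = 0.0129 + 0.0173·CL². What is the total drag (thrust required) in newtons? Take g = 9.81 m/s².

D = 130 N

In steady level flight, lift balances weight: W = mg = 306 × 9.81 = 3001.9 N.
q = ½ρv² = ½ × 1.11 × 37.1² = 763.9 Pa.
CL = W/(q·S) = 3001.9 / (763.9 × 11.4) = 0.3447.
CD = 0.0129 + 0.0173 × 0.3447² = 0.01496.
D = q·S·CD = 763.9 × 11.4 × 0.01496 = 130.2 N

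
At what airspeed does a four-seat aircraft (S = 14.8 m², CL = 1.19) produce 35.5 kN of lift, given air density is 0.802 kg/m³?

L = ½ρv²S·CL ⇒ v = √(2L/(ρ·S·CL))
v = √(2 × 35500 / (0.802 × 14.8 × 1.19)) = √5027 = 70.9 m/s

v = 70.9 m/s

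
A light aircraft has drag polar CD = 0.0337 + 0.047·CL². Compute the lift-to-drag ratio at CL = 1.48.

CD = 0.0337 + 0.047 × 1.48² = 0.1366
L/D = CL/CD = 1.48 / 0.1366 = 10.8

L/D = 10.8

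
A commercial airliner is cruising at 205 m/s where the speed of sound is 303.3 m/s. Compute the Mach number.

M = v/a = 205 / 303.3 = 0.676

M = 0.676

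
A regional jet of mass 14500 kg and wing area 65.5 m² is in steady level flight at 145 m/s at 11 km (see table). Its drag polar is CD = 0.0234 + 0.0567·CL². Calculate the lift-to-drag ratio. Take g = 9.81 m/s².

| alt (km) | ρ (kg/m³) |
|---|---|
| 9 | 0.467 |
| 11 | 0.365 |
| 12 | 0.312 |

At 11 km, from the table: ρ = 0.365 kg/m³.
Level flight ⇒ L = W = m·g = 14500 × 9.81 = 1.4224×10^5 N.
q = ½ρv² = ½ × 0.365 × 145² = 3837 Pa.
CL = W/(q·S) = 1.4224×10^5 / (3837 × 65.5) = 0.566.
CD = 0.0234 + 0.0567 × 0.566² = 0.04156.
L/D = CL/CD = 0.566 / 0.04156 = 13.6

L/D = 13.6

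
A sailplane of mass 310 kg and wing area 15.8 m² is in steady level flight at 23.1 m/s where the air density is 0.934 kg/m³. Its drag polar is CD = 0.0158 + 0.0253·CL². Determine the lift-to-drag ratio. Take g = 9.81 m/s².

Level flight ⇒ L = W = m·g = 310 × 9.81 = 3041.1 N.
q = ½ρv² = ½ × 0.934 × 23.1² = 249.2 Pa.
CL = 2W/(ρv²S) = 2×3041.1/(0.934×23.1²×15.8) = 0.7724.
CD = 0.0158 + 0.0253 × 0.7724² = 0.03089.
L/D = CL/CD = 0.7724 / 0.03089 = 25

L/D = 25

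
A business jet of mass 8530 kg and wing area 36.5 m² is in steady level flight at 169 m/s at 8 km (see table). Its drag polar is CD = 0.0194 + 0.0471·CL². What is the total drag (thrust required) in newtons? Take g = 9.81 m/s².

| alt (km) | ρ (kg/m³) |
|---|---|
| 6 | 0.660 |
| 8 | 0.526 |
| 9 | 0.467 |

D = 6520 N

At 8 km, from the table: ρ = 0.526 kg/m³.
In steady level flight, lift balances weight: W = mg = 8530 × 9.81 = 83679 N.
Dynamic pressure q = 0.5 × 0.526 × 169² = 7512 Pa.
Required CL = L/(qS) = 83679/(7512·36.5) = 0.3052.
CD = 0.0194 + 0.0471 × 0.3052² = 0.02379.
D = q·S·CD = 7512 × 36.5 × 0.02379 = 6522 N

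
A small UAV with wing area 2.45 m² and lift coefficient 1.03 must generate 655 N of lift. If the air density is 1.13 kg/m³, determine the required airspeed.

L = ½ρv²S·CL ⇒ v = √(2L/(ρ·S·CL))
v = √(2 × 655 / (1.13 × 2.45 × 1.03)) = √459.4 = 21.4 m/s

v = 21.4 m/s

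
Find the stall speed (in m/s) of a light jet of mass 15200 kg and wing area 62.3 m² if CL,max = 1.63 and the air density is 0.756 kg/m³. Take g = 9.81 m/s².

Weight W = mg = 15200 × 9.81 = 1.491×10^5 N.
V_stall = √(2W/(ρ·S·CL,max)) = √(2 × 1.491×10^5 / (0.756 × 62.3 × 1.63))
V_stall = √3885 = 62.3 m/s

V_stall = 62.3 m/s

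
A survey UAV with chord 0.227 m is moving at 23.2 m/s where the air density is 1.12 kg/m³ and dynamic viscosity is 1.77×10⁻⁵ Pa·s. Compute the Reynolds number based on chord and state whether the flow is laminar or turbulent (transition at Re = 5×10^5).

Re = 3.33×10^5 (laminar)

Re = ρ·v·c/μ = 1.12 × 23.2 × 0.227 / (1.77×10⁻⁵) = 3.33×10^5
Since 3.33×10^5 < 5×10^5, the flow is laminar.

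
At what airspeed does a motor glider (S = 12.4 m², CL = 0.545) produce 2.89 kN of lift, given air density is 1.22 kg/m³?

L = ½ρv²S·CL ⇒ v = √(2L/(ρ·S·CL))
v = √(2 × 2890 / (1.22 × 12.4 × 0.545)) = √701.1 = 26.5 m/s

v = 26.5 m/s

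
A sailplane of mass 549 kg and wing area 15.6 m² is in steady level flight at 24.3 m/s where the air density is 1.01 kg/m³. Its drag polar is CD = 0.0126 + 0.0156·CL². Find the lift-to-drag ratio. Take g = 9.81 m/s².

Weight W = mg = 549 × 9.81 = 5385.7 N; in level flight L = W.
Dynamic pressure q = 0.5 × 1.01 × 24.3² = 298.2 Pa.
CL = W/(q·S) = 5385.7 / (298.2 × 15.6) = 1.158.
CD = 0.0126 + 0.0156 × 1.158² = 0.03351.
L/D = CL/CD = 1.158 / 0.03351 = 34.5

L/D = 34.5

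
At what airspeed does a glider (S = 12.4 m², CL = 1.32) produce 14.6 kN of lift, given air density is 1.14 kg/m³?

v = 39.6 m/s

L = ½ρv²S·CL ⇒ v = √(2L/(ρ·S·CL))
v = √(2 × 14600 / (1.14 × 12.4 × 1.32)) = √1565 = 39.6 m/s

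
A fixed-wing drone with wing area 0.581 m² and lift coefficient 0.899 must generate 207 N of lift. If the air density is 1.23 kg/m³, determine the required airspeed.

v = 25.4 m/s

L = ½ρv²S·CL ⇒ v = √(2L/(ρ·S·CL))
v = √(2 × 207 / (1.23 × 0.581 × 0.899)) = √644.4 = 25.4 m/s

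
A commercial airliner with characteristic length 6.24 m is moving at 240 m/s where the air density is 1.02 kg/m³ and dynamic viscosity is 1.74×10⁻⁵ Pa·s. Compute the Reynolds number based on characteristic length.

Re = 8.78×10^7

Re = ρ·v·c/μ = 1.02 × 240 × 6.24 / (1.74×10⁻⁵) = 8.78×10^7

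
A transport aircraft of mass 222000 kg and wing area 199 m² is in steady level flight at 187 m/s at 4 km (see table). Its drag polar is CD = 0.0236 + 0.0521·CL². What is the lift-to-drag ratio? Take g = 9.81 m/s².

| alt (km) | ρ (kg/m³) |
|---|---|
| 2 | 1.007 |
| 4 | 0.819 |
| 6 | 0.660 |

L/D = 14.1

At 4 km, from the table: ρ = 0.819 kg/m³.
Level flight ⇒ L = W = m·g = 222000 × 9.81 = 2.1778×10^6 N.
Dynamic pressure q = 0.5 × 0.819 × 187² = 14320 Pa.
Required CL = L/(qS) = 2.1778×10^6/(14320·199) = 0.7642.
CD = 0.0236 + 0.0521 × 0.7642² = 0.05403.
L/D = CL/CD = 0.7642 / 0.05403 = 14.1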